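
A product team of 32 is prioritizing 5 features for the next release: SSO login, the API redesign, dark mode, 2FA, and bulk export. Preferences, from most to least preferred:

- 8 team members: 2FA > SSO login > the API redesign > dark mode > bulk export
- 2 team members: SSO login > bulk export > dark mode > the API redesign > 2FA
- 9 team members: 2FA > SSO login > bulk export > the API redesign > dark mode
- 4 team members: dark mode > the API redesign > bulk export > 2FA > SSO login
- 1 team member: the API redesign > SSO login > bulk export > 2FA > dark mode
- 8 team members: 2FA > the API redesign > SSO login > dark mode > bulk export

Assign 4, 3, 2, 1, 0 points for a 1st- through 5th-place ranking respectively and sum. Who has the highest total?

2FA

SSO login: 8·3 + 2·4 + 9·3 + 4·0 + 1·3 + 8·2 = 78
the API redesign: 8·2 + 2·1 + 9·1 + 4·3 + 1·4 + 8·3 = 67
dark mode: 8·1 + 2·2 + 9·0 + 4·4 + 1·0 + 8·1 = 36
2FA: 8·4 + 2·0 + 9·4 + 4·1 + 1·1 + 8·4 = 105
bulk export: 8·0 + 2·3 + 9·2 + 4·2 + 1·2 + 8·0 = 34
2FA has the highest Borda score (105).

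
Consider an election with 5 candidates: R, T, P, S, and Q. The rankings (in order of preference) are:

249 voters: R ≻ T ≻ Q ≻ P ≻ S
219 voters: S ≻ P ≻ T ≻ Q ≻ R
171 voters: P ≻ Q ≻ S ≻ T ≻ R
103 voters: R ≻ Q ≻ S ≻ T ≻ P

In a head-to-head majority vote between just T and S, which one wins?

S

Voters preferring T to S: 249; preferring S to T: 493.
S wins the head-to-head.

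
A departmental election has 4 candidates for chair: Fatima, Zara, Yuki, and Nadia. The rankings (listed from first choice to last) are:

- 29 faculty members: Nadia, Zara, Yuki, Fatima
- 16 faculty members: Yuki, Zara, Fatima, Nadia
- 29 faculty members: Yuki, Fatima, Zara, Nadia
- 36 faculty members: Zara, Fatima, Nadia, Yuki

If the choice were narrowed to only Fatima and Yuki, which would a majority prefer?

Yuki

Voters preferring Fatima to Yuki: 36; preferring Yuki to Fatima: 74.
Yuki wins the head-to-head.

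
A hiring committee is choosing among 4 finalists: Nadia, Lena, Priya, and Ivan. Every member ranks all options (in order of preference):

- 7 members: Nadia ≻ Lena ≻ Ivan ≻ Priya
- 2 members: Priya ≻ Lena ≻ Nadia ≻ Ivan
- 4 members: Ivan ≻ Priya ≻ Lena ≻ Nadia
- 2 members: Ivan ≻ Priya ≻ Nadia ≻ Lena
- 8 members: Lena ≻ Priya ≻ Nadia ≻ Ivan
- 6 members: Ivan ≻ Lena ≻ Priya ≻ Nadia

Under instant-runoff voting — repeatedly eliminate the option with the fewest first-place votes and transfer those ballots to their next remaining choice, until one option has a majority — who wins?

Round 1: Nadia 7, Lena 8, Priya 2, Ivan 12. Eliminate Priya.
Round 2: Nadia 7, Lena 10, Ivan 12. Eliminate Nadia.
Round 3: Lena 17, Ivan 12. Lena has a majority.

Lena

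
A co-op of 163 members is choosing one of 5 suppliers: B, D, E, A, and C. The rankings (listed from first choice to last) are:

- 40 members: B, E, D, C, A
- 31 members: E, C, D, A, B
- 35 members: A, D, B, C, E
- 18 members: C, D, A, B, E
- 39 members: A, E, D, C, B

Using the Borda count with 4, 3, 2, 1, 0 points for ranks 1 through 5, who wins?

D

B: 40·4 + 31·0 + 35·2 + 18·1 + 39·0 = 248
D: 40·2 + 31·2 + 35·3 + 18·3 + 39·2 = 379
E: 40·3 + 31·4 + 35·0 + 18·0 + 39·3 = 361
A: 40·0 + 31·1 + 35·4 + 18·2 + 39·4 = 363
C: 40·1 + 31·3 + 35·1 + 18·4 + 39·1 = 279
D has the highest Borda score (379).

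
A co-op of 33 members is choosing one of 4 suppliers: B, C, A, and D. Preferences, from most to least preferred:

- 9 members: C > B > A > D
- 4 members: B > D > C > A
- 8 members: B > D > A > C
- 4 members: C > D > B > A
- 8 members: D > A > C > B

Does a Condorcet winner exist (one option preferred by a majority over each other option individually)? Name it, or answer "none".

Checking pairwise contests:
C beats B 21–12.
D beats C 20–13.
B beats A 25–8.
B beats D 21–12.
Every option loses at least one head-to-head, so there is no Condorcet winner.

none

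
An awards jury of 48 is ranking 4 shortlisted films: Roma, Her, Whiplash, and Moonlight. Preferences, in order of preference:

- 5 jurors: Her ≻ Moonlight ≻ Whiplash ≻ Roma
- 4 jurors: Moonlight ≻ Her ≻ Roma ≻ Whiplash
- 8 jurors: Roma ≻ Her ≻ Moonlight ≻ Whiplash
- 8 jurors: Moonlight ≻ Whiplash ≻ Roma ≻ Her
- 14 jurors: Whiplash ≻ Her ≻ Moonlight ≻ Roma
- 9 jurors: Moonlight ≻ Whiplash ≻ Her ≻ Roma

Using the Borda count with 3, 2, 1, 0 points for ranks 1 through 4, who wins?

Roma: 5·0 + 4·1 + 8·3 + 8·1 + 14·0 + 9·0 = 36
Her: 5·3 + 4·2 + 8·2 + 8·0 + 14·2 + 9·1 = 76
Whiplash: 5·1 + 4·0 + 8·0 + 8·2 + 14·3 + 9·2 = 81
Moonlight: 5·2 + 4·3 + 8·1 + 8·3 + 14·1 + 9·3 = 95
Moonlight has the highest Borda score (95).

Moonlight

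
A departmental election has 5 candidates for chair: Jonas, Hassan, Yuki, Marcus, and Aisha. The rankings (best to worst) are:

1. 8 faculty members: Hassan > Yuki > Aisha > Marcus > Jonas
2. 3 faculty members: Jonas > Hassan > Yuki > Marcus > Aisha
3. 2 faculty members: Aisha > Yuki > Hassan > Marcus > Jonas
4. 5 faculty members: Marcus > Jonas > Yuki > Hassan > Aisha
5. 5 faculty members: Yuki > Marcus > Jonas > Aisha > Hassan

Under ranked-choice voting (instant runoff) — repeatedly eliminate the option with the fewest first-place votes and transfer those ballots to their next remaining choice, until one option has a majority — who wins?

Round 1: Jonas 3, Hassan 8, Yuki 5, Marcus 5, Aisha 2. Eliminate Aisha.
Round 2: Jonas 3, Hassan 8, Yuki 7, Marcus 5. Eliminate Jonas.
Round 3: Hassan 11, Yuki 7, Marcus 5. Eliminate Marcus.
Round 4: Hassan 11, Yuki 12. Yuki has a majority.

Yuki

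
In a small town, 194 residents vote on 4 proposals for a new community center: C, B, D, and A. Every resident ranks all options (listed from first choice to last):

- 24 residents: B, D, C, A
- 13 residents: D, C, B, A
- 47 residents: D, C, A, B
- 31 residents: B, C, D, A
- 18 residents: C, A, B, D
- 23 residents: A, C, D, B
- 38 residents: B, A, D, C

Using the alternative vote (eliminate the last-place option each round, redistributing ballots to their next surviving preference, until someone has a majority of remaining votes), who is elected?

B

Round 1: C 18, B 93, D 60, A 23. Eliminate C.
Round 2: B 93, D 60, A 41. Eliminate A.
Round 3: B 111, D 83. B has a majority.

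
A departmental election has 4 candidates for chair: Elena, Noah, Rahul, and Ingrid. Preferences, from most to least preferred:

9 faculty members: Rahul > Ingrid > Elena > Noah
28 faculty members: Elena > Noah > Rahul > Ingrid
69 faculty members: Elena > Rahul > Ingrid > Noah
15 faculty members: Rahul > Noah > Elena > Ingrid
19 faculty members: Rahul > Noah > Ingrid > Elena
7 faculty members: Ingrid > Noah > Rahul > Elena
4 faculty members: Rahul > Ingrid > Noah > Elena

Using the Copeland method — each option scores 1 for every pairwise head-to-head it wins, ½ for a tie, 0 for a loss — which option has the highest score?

Elena

Elena: beats Noah, Rahul, and Ingrid → score 3.
Noah: loses to Elena, Rahul, and Ingrid → score 0.
Rahul: beats Noah and Ingrid; loses to Elena → score 2.
Ingrid: beats Noah; loses to Elena and Rahul → score 1.
Elena has the best pairwise record.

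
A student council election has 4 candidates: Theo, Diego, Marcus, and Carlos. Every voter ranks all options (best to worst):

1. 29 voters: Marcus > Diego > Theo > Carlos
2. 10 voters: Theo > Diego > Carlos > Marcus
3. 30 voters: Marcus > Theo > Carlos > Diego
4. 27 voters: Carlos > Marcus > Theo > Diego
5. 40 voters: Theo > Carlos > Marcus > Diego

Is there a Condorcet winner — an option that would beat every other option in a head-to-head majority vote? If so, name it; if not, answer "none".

Checking pairwise contests:
Marcus beats Theo 86–50.
Theo beats Diego 107–29.
Carlos beats Marcus 77–59.
Theo beats Carlos 109–27.
Every option loses at least one head-to-head, so there is no Condorcet winner.

none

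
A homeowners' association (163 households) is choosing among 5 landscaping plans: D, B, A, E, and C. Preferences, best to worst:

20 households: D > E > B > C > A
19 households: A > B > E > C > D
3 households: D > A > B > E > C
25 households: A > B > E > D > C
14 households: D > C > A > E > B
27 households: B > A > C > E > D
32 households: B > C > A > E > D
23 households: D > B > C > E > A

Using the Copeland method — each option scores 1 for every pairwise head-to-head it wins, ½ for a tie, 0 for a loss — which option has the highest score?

B

D: beats C; loses to B, A, and E → score 1.
B: beats D, A, E, and C → score 4.
A: beats D and E; loses to B and C → score 2.
E: beats D; loses to B, A, and C → score 1.
C: beats A and E; loses to D and B → score 2.
B has the best pairwise record.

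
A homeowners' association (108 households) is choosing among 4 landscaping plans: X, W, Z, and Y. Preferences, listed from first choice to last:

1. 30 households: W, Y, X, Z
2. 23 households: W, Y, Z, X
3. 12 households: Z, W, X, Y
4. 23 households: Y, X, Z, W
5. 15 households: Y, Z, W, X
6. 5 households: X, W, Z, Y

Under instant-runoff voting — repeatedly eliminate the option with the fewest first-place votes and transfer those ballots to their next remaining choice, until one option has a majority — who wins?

W

Round 1: X 5, W 53, Z 12, Y 38. Eliminate X.
Round 2: W 58, Z 12, Y 38. W has a majority.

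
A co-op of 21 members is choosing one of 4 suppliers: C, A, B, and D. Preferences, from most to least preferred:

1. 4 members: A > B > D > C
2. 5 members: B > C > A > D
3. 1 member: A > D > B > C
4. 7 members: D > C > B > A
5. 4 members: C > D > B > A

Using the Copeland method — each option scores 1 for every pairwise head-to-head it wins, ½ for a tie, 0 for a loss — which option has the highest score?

D

C: beats A and B; loses to D → score 2.
A: loses to C, B, and D → score 0.
B: beats A; loses to C and D → score 1.
D: beats C, A, and B → score 3.
D has the best pairwise record.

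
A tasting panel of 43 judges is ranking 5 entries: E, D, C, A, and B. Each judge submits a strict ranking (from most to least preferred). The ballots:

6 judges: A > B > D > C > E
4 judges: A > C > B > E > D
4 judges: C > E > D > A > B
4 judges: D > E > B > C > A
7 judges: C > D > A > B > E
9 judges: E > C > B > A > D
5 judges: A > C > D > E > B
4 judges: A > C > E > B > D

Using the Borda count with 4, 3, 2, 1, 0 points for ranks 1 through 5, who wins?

E: 6·0 + 4·1 + 4·3 + 4·3 + 7·0 + 9·4 + 5·1 + 4·2 = 77
D: 6·2 + 4·0 + 4·2 + 4·4 + 7·3 + 9·0 + 5·2 + 4·0 = 67
C: 6·1 + 4·3 + 4·4 + 4·1 + 7·4 + 9·3 + 5·3 + 4·3 = 120
A: 6·4 + 4·4 + 4·1 + 4·0 + 7·2 + 9·1 + 5·4 + 4·4 = 103
B: 6·3 + 4·2 + 4·0 + 4·2 + 7·1 + 9·2 + 5·0 + 4·1 = 63
C has the highest Borda score (120).

C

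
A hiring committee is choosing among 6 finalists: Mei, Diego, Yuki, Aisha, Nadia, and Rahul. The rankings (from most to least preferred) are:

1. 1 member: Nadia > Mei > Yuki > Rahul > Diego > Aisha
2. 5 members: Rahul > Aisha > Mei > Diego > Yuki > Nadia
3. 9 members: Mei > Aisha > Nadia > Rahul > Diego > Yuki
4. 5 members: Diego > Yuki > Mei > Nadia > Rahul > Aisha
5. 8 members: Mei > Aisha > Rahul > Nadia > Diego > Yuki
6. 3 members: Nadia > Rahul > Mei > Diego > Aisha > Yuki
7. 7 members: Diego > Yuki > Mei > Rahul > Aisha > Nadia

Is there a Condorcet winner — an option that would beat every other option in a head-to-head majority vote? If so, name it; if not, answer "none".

Mei

Mei vs Diego: 26–12 for Mei.
Mei vs Yuki: 26–12 for Mei.
Mei vs Aisha: 33–5 for Mei.
Mei vs Nadia: 34–4 for Mei.
Mei vs Rahul: 30–8 for Mei.
Mei beats every other option head-to-head.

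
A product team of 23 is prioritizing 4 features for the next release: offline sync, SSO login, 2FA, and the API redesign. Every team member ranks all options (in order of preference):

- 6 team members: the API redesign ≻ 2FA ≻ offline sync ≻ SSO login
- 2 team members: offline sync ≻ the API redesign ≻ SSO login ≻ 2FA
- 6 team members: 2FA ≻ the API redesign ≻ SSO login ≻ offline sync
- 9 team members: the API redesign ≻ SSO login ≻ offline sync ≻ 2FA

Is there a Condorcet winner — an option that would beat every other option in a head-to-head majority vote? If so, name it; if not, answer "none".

the API redesign

the API redesign vs offline sync: 21–2 for the API redesign.
the API redesign vs SSO login: 23–0 for the API redesign.
the API redesign vs 2FA: 17–6 for the API redesign.
the API redesign beats every other option head-to-head.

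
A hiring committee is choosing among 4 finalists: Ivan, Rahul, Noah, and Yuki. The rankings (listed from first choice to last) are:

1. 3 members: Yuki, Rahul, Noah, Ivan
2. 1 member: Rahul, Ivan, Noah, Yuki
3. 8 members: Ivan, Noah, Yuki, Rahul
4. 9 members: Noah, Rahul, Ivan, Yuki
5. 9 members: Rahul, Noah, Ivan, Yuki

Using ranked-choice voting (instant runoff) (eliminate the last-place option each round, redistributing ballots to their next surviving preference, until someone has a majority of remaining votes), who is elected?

Round 1: Ivan 8, Rahul 10, Noah 9, Yuki 3. Eliminate Yuki.
Round 2: Ivan 8, Rahul 13, Noah 9. Eliminate Ivan.
Round 3: Rahul 13, Noah 17. Noah has a majority.

Noah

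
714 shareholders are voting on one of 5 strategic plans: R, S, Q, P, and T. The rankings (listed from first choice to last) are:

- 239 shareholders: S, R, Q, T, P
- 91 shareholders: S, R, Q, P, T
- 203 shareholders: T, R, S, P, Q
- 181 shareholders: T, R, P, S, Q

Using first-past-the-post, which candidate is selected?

T

First-place votes: R 0, S 330, Q 0, P 0, T 384.
T has the most first-place votes.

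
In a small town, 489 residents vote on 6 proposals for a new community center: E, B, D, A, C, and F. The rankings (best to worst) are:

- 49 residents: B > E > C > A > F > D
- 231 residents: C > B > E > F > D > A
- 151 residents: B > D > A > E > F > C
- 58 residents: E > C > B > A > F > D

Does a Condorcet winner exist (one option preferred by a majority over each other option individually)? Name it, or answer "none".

Checking pairwise contests:
B beats E 431–58.
C beats B 289–200.
E beats D 338–151.
E beats A 338–151.
E beats C 258–231.
E beats F 489–0.
Every option loses at least one head-to-head, so there is no Condorcet winner.

none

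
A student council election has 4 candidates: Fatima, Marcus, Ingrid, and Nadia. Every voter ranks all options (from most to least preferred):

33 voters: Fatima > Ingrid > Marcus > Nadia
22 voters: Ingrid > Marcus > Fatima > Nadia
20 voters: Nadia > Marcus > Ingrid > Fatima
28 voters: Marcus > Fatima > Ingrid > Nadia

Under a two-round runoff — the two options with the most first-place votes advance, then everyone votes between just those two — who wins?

Marcus

Round 1 first-place votes: Fatima 33, Marcus 28, Ingrid 22, Nadia 20.
Fatima and Marcus advance.
Runoff: Fatima is preferred to Marcus by 33 voters; Marcus by 70.
Marcus wins the runoff.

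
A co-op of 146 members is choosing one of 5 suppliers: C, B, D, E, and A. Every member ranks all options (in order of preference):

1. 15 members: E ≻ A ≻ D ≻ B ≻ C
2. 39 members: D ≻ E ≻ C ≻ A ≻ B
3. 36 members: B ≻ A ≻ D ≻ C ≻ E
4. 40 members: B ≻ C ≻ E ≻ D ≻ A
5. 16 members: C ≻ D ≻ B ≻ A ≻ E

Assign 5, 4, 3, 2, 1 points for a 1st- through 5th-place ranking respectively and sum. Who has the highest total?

C: 15·1 + 39·3 + 36·2 + 40·4 + 16·5 = 444
B: 15·2 + 39·1 + 36·5 + 40·5 + 16·3 = 497
D: 15·3 + 39·5 + 36·3 + 40·2 + 16·4 = 492
E: 15·5 + 39·4 + 36·1 + 40·3 + 16·1 = 403
A: 15·4 + 39·2 + 36·4 + 40·1 + 16·2 = 354
B has the highest Borda score (497).

B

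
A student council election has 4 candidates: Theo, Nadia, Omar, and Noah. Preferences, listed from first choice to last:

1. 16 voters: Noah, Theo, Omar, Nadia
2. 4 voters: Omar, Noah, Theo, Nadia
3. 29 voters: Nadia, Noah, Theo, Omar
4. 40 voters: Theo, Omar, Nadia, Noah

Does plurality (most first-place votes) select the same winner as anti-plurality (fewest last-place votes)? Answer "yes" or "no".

Plurality — first-place votes: Theo 40, Nadia 29, Omar 4, Noah 16. Winner: Theo.
Anti-plurality — last-place votes: Theo 0, Nadia 20, Omar 29, Noah 40. Winner: Theo.
The two methods agree.

yes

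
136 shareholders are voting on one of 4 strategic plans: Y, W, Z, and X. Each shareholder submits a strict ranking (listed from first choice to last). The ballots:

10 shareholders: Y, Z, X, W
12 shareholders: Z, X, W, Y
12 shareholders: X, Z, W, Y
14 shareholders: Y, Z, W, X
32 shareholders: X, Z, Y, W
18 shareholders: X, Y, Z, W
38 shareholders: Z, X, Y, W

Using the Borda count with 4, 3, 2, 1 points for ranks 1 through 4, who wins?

Z

Y: 10·4 + 12·1 + 12·1 + 14·4 + 32·2 + 18·3 + 38·2 = 314
W: 10·1 + 12·2 + 12·2 + 14·2 + 32·1 + 18·1 + 38·1 = 174
Z: 10·3 + 12·4 + 12·3 + 14·3 + 32·3 + 18·2 + 38·4 = 440
X: 10·2 + 12·3 + 12·4 + 14·1 + 32·4 + 18·4 + 38·3 = 432
Z has the highest Borda score (440).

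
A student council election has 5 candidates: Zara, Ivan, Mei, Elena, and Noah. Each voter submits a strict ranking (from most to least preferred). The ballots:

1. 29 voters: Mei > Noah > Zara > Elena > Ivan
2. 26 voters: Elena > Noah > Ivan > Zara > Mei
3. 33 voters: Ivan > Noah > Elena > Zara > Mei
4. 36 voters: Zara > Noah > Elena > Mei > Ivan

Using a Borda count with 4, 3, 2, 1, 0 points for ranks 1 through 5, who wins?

Zara: 29·2 + 26·1 + 33·1 + 36·4 = 261
Ivan: 29·0 + 26·2 + 33·4 + 36·0 = 184
Mei: 29·4 + 26·0 + 33·0 + 36·1 = 152
Elena: 29·1 + 26·4 + 33·2 + 36·2 = 271
Noah: 29·3 + 26·3 + 33·3 + 36·3 = 372
Noah has the highest Borda score (372).

Noah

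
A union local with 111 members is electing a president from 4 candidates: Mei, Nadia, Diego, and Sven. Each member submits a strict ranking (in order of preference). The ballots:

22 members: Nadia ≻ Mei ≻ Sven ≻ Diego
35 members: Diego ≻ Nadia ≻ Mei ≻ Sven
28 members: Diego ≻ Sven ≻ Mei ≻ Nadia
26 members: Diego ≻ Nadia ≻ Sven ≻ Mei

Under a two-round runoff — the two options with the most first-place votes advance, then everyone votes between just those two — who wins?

Diego

Round 1 first-place votes: Mei 0, Nadia 22, Diego 89, Sven 0.
Diego and Nadia advance.
Runoff: Diego is preferred to Nadia by 89 voters; Nadia by 22.
Diego wins the runoff.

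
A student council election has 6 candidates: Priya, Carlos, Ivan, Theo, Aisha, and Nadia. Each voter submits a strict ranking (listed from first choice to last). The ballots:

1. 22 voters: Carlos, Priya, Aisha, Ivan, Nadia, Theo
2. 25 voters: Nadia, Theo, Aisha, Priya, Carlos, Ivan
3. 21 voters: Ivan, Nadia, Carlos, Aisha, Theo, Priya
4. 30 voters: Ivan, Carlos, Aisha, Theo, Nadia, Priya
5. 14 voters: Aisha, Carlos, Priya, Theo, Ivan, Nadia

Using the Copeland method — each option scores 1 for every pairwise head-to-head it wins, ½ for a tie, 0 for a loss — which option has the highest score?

Priya: beats Ivan; loses to Carlos, Theo, Aisha, and Nadia → score 1.
Carlos: beats Priya, Ivan, Theo, Aisha, and Nadia → score 5.
Ivan: beats Theo and Nadia; loses to Priya, Carlos, and Aisha → score 2.
Theo: beats Priya; loses to Carlos, Ivan, Aisha, and Nadia → score 1.
Aisha: beats Priya, Ivan, Theo, and Nadia; loses to Carlos → score 4.
Nadia: beats Priya and Theo; loses to Carlos, Ivan, and Aisha → score 2.
Carlos has the best pairwise record.

Carlos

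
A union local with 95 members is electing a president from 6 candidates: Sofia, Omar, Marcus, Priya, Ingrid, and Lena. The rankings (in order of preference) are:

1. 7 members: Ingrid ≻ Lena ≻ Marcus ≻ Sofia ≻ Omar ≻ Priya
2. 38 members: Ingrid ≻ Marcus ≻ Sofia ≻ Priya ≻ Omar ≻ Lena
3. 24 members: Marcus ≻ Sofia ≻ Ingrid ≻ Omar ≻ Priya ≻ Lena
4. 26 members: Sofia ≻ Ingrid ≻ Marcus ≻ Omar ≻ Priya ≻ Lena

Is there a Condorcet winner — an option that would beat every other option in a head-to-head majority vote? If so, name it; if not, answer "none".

none

Checking pairwise contests:
Marcus beats Sofia 69–26.
Sofia beats Omar 95–0.
Ingrid beats Marcus 71–24.
Sofia beats Priya 95–0.
Sofia beats Ingrid 50–45.
Sofia beats Lena 88–7.
Every option loses at least one head-to-head, so there is no Condorcet winner.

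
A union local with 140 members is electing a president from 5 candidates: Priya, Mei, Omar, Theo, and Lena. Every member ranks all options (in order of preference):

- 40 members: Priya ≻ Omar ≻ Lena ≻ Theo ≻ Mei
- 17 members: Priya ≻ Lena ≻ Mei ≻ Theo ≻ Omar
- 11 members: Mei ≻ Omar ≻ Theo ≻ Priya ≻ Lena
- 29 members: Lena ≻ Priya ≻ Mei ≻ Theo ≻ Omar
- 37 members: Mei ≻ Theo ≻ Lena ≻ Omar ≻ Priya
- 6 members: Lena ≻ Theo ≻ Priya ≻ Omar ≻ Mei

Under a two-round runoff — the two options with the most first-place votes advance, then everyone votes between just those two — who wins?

Priya

Round 1 first-place votes: Priya 57, Mei 48, Omar 0, Theo 0, Lena 35.
Priya and Mei advance.
Runoff: Priya is preferred to Mei by 92 voters; Mei by 48.
Priya wins the runoff.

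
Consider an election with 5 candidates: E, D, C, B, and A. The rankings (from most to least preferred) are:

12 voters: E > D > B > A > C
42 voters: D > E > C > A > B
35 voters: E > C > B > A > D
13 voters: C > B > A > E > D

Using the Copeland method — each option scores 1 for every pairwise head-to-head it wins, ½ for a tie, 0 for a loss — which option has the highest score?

E: beats D, C, B, and A → score 4.
D: beats C, B, and A; loses to E → score 3.
C: beats B and A; loses to E and D → score 2.
B: beats A; loses to E, D, and C → score 1.
A: loses to E, D, C, and B → score 0.
E has the best pairwise record.

E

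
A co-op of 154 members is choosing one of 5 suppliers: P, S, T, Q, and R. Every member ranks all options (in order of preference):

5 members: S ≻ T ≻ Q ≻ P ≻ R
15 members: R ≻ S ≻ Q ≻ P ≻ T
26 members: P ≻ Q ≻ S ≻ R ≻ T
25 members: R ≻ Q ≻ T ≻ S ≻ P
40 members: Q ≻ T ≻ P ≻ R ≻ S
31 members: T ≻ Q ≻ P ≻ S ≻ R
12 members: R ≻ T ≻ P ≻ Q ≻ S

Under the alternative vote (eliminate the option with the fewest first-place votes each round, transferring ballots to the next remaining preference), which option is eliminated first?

S

Round 1: P 26, S 5, T 31, Q 40, R 52. Eliminate S.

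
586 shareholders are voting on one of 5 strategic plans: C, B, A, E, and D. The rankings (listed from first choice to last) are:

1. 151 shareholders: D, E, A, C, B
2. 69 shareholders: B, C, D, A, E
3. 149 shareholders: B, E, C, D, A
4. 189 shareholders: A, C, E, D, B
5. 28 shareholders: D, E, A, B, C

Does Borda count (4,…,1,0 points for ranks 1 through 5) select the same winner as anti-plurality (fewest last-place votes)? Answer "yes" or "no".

no

Borda — scores: C 1223, B 900, A 1183, E 1362, D 1192. Winner: E.
Anti-plurality — last-place votes: C 28, B 340, A 149, E 69, D 0. Winner: D.
The two methods disagree.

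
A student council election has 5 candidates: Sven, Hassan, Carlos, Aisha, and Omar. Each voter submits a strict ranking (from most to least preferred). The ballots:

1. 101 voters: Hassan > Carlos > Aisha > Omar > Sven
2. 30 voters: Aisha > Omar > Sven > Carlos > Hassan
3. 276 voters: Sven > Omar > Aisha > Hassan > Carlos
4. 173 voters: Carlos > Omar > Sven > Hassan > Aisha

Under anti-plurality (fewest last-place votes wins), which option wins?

Last-place votes: Sven 101, Hassan 30, Carlos 276, Aisha 173, Omar 0.
Omar is ranked last by the fewest voters, so Omar wins.

Omar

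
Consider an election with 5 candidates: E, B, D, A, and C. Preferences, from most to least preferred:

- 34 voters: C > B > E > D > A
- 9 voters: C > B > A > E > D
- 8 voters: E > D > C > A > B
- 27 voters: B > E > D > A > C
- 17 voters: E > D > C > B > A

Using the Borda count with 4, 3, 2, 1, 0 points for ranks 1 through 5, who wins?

E: 34·2 + 9·1 + 8·4 + 27·3 + 17·4 = 258
B: 34·3 + 9·3 + 8·0 + 27·4 + 17·1 = 254
D: 34·1 + 9·0 + 8·3 + 27·2 + 17·3 = 163
A: 34·0 + 9·2 + 8·1 + 27·1 + 17·0 = 53
C: 34·4 + 9·4 + 8·2 + 27·0 + 17·2 = 222
E has the highest Borda score (258).

E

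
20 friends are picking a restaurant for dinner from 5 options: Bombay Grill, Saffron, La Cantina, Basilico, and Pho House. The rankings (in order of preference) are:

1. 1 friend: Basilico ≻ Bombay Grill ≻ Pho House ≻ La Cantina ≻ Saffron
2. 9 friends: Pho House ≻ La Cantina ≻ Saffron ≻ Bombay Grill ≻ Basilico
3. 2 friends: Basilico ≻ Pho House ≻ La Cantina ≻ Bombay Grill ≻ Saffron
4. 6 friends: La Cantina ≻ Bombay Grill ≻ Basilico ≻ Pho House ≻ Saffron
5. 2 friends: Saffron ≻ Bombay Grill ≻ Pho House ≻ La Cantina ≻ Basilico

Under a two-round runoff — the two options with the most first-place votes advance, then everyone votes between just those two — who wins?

Pho House

Round 1 first-place votes: Bombay Grill 0, Saffron 2, La Cantina 6, Basilico 3, Pho House 9.
Pho House and La Cantina advance.
Runoff: Pho House is preferred to La Cantina by 14 voters; La Cantina by 6.
Pho House wins the runoff.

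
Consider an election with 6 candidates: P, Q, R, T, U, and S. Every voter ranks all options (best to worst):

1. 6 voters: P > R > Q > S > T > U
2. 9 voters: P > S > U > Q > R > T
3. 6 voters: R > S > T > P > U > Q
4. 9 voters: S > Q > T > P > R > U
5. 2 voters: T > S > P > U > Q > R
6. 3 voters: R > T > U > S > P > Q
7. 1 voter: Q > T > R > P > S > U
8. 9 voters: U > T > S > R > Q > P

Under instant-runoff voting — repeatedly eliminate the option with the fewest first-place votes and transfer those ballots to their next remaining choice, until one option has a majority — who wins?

S

Round 1: P 15, Q 1, R 9, T 2, U 9, S 9. Eliminate Q.
Round 2: P 15, R 9, T 3, U 9, S 9. Eliminate T.
Round 3: P 15, R 10, U 9, S 11. Eliminate U.
Round 4: P 15, R 10, S 20. Eliminate R.
Round 5: P 16, S 29. S has a majority.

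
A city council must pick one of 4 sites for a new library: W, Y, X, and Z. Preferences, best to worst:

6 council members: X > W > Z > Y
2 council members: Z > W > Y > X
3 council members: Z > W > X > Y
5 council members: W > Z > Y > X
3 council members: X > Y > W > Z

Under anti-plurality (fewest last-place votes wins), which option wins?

W

Last-place votes: W 0, Y 9, X 7, Z 3.
W is ranked last by the fewest voters, so W wins.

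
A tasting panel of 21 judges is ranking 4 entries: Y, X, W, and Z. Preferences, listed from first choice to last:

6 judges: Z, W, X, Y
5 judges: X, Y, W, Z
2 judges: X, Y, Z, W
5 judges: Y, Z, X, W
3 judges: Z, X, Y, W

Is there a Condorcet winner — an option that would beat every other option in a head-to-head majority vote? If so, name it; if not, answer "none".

Checking pairwise contests:
X beats Y 16–5.
Z beats X 14–7.
Y beats W 15–6.
Y beats Z 12–9.
Every option loses at least one head-to-head, so there is no Condorcet winner.

none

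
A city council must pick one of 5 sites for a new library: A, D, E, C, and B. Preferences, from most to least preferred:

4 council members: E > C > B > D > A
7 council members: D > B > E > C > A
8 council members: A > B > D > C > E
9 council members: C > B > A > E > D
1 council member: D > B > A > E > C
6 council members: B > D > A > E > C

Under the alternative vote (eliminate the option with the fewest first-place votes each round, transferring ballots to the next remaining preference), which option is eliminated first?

E

Round 1: A 8, D 8, E 4, C 9, B 6. Eliminate E.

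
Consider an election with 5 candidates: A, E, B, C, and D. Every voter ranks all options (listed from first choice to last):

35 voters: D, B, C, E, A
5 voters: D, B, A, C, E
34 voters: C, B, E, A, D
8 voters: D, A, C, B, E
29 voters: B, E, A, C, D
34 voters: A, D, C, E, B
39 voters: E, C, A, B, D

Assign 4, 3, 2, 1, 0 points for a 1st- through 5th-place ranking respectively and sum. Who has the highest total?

C

A: 35·0 + 5·2 + 34·1 + 8·3 + 29·2 + 34·4 + 39·2 = 340
E: 35·1 + 5·0 + 34·2 + 8·0 + 29·3 + 34·1 + 39·4 = 380
B: 35·3 + 5·3 + 34·3 + 8·1 + 29·4 + 34·0 + 39·1 = 385
C: 35·2 + 5·1 + 34·4 + 8·2 + 29·1 + 34·2 + 39·3 = 441
D: 35·4 + 5·4 + 34·0 + 8·4 + 29·0 + 34·3 + 39·0 = 294
C has the highest Borda score (441).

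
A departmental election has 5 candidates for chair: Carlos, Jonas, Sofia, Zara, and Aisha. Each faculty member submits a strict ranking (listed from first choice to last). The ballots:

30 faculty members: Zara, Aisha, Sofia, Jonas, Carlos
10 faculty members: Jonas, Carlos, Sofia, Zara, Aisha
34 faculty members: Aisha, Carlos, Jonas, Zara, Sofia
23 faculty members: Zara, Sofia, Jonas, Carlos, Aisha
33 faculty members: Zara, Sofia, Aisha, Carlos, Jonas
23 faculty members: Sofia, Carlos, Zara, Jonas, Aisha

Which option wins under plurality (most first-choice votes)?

First-place votes: Carlos 0, Jonas 10, Sofia 23, Zara 86, Aisha 34.
Zara has the most first-place votes.

Zara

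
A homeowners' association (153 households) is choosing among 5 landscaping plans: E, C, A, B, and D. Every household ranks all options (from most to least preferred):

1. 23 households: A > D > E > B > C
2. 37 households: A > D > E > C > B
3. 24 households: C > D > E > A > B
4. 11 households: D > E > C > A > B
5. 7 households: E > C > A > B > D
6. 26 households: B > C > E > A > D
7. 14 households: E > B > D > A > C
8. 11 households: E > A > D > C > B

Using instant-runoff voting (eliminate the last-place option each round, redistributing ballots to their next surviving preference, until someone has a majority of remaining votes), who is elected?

E

Round 1: E 32, C 24, A 60, B 26, D 11. Eliminate D.
Round 2: E 43, C 24, A 60, B 26. Eliminate C.
Round 3: E 67, A 60, B 26. Eliminate B.
Round 4: E 93, A 60. E has a majority.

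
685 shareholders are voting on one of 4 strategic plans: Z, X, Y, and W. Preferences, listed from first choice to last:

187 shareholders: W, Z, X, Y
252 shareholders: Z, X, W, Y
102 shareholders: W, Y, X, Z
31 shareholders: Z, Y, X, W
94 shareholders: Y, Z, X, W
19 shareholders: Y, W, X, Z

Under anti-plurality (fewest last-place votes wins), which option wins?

Last-place votes: Z 121, X 0, Y 439, W 125.
X is ranked last by the fewest voters, so X wins.

X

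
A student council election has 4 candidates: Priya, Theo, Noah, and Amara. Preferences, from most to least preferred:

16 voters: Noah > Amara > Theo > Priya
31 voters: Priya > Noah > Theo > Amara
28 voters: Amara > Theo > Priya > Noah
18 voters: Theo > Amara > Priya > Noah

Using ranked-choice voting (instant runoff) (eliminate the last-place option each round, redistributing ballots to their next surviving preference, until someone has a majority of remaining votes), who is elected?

Round 1: Priya 31, Theo 18, Noah 16, Amara 28. Eliminate Noah.
Round 2: Priya 31, Theo 18, Amara 44. Eliminate Theo.
Round 3: Priya 31, Amara 62. Amara has a majority.

Amara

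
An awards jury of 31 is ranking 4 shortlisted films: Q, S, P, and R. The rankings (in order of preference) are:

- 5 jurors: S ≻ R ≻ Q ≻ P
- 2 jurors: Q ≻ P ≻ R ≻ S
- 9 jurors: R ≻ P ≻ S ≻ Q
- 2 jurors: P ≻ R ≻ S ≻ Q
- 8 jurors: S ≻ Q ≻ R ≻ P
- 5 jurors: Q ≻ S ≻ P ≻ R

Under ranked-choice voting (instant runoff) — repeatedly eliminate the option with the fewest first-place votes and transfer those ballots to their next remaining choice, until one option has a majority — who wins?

Round 1: Q 7, S 13, P 2, R 9. Eliminate P.
Round 2: Q 7, S 13, R 11. Eliminate Q.
Round 3: S 18, R 13. S has a majority.

S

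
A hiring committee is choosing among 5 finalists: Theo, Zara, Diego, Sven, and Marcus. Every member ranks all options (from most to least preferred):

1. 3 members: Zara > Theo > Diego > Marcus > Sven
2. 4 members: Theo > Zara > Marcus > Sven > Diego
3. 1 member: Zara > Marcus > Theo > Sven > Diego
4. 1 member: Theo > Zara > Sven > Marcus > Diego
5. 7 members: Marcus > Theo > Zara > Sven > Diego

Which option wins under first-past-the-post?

Marcus

First-place votes: Theo 5, Zara 4, Diego 0, Sven 0, Marcus 7.
Marcus has the most first-place votes.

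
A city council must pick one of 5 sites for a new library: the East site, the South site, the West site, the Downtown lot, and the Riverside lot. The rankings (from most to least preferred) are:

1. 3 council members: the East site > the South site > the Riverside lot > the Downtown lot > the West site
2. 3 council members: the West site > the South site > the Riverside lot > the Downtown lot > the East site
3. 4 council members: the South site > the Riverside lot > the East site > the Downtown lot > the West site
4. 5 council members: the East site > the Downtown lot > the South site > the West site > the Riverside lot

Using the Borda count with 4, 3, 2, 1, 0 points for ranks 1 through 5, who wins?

the East site: 3·4 + 3·0 + 4·2 + 5·4 = 40
the South site: 3·3 + 3·3 + 4·4 + 5·2 = 44
the West site: 3·0 + 3·4 + 4·0 + 5·1 = 17
the Downtown lot: 3·1 + 3·1 + 4·1 + 5·3 = 25
the Riverside lot: 3·2 + 3·2 + 4·3 + 5·0 = 24
the South site has the highest Borda score (44).

the South site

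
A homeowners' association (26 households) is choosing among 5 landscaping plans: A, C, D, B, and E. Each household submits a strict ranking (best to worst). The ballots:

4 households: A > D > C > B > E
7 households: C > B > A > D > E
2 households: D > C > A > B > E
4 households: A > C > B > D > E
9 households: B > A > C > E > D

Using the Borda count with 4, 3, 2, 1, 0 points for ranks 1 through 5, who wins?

A: 4·4 + 7·2 + 2·2 + 4·4 + 9·3 = 77
C: 4·2 + 7·4 + 2·3 + 4·3 + 9·2 = 72
D: 4·3 + 7·1 + 2·4 + 4·1 + 9·0 = 31
B: 4·1 + 7·3 + 2·1 + 4·2 + 9·4 = 71
E: 4·0 + 7·0 + 2·0 + 4·0 + 9·1 = 9
A has the highest Borda score (77).

A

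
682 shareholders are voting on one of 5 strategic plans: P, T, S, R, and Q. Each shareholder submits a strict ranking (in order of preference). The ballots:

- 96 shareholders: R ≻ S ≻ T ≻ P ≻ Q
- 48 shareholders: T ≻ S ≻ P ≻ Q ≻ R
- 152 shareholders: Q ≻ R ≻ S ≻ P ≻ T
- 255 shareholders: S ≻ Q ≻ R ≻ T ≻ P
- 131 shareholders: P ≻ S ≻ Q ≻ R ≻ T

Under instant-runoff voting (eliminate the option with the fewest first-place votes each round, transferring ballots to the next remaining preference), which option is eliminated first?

T

Round 1: P 131, T 48, S 255, R 96, Q 152. Eliminate T.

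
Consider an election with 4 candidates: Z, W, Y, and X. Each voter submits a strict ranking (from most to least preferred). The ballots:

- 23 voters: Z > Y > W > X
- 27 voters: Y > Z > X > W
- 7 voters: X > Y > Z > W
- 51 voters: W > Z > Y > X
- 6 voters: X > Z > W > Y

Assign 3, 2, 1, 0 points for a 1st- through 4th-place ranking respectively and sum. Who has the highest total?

Z: 23·3 + 27·2 + 7·1 + 51·2 + 6·2 = 244
W: 23·1 + 27·0 + 7·0 + 51·3 + 6·1 = 182
Y: 23·2 + 27·3 + 7·2 + 51·1 + 6·0 = 192
X: 23·0 + 27·1 + 7·3 + 51·0 + 6·3 = 66
Z has the highest Borda score (244).

Z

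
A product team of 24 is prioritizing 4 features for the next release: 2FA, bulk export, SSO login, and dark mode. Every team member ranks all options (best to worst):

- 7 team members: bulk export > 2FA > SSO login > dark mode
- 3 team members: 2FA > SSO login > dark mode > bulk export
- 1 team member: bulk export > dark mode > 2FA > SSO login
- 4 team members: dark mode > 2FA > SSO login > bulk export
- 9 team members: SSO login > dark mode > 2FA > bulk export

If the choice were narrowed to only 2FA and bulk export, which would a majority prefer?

Voters preferring 2FA to bulk export: 16; preferring bulk export to 2FA: 8.
2FA wins the head-to-head.

2FA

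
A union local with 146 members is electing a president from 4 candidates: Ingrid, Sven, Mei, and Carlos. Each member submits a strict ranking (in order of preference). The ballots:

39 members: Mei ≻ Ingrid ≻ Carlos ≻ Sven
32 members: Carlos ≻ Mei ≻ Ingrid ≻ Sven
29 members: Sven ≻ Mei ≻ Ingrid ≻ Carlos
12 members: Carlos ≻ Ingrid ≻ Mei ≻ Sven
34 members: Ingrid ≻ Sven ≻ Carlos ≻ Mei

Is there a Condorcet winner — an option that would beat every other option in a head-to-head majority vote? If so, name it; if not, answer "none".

none

Checking pairwise contests:
Mei beats Ingrid 100–46.
Ingrid beats Sven 117–29.
Carlos beats Mei 78–68.
Ingrid beats Carlos 102–44.
Every option loses at least one head-to-head, so there is no Condorcet winner.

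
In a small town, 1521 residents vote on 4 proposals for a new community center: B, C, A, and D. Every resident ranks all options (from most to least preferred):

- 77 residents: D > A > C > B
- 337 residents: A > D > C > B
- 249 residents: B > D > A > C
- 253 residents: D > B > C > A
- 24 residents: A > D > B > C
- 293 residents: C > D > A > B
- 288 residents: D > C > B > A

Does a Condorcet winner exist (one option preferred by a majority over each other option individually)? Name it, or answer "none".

D

D vs B: 1272–249 for D.
D vs C: 1228–293 for D.
D vs A: 1160–361 for D.
D beats every other option head-to-head.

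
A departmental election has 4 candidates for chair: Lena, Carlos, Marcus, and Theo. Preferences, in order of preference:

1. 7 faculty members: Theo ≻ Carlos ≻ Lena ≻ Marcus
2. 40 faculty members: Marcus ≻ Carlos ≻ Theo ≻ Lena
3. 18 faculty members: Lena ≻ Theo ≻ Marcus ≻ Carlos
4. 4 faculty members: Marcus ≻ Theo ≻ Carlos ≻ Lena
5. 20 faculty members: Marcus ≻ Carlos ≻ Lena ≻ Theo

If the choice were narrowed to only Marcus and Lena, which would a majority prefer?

Marcus

Voters preferring Marcus to Lena: 64; preferring Lena to Marcus: 25.
Marcus wins the head-to-head.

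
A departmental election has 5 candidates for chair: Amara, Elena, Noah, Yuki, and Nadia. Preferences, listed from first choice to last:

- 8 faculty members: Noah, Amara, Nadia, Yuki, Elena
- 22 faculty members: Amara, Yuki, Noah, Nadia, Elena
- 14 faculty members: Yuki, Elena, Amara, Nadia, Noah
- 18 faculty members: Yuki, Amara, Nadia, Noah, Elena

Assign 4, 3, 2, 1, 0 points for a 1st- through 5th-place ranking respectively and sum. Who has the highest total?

Amara: 8·3 + 22·4 + 14·2 + 18·3 = 194
Elena: 8·0 + 22·0 + 14·3 + 18·0 = 42
Noah: 8·4 + 22·2 + 14·0 + 18·1 = 94
Yuki: 8·1 + 22·3 + 14·4 + 18·4 = 202
Nadia: 8·2 + 22·1 + 14·1 + 18·2 = 88
Yuki has the highest Borda score (202).

Yuki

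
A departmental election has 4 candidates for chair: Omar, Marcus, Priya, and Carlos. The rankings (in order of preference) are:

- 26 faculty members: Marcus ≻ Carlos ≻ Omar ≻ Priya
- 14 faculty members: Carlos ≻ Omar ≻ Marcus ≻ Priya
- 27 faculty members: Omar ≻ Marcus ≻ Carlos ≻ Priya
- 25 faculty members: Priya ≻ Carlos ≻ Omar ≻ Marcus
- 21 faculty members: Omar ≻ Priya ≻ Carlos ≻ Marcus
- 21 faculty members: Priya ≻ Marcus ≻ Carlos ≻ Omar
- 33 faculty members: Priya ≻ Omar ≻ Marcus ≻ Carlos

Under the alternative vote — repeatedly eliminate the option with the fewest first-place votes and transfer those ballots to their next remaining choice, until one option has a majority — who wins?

Round 1: Omar 48, Marcus 26, Priya 79, Carlos 14. Eliminate Carlos.
Round 2: Omar 62, Marcus 26, Priya 79. Eliminate Marcus.
Round 3: Omar 88, Priya 79. Omar has a majority.

Omar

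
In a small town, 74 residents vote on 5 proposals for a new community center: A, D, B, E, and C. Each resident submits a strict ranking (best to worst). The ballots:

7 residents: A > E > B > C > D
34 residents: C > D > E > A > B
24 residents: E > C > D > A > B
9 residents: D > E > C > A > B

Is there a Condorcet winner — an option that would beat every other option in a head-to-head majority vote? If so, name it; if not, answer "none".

Checking pairwise contests:
D beats A 67–7.
C beats D 65–9.
A beats B 74–0.
D beats E 43–31.
E beats C 40–34.
Every option loses at least one head-to-head, so there is no Condorcet winner.

none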